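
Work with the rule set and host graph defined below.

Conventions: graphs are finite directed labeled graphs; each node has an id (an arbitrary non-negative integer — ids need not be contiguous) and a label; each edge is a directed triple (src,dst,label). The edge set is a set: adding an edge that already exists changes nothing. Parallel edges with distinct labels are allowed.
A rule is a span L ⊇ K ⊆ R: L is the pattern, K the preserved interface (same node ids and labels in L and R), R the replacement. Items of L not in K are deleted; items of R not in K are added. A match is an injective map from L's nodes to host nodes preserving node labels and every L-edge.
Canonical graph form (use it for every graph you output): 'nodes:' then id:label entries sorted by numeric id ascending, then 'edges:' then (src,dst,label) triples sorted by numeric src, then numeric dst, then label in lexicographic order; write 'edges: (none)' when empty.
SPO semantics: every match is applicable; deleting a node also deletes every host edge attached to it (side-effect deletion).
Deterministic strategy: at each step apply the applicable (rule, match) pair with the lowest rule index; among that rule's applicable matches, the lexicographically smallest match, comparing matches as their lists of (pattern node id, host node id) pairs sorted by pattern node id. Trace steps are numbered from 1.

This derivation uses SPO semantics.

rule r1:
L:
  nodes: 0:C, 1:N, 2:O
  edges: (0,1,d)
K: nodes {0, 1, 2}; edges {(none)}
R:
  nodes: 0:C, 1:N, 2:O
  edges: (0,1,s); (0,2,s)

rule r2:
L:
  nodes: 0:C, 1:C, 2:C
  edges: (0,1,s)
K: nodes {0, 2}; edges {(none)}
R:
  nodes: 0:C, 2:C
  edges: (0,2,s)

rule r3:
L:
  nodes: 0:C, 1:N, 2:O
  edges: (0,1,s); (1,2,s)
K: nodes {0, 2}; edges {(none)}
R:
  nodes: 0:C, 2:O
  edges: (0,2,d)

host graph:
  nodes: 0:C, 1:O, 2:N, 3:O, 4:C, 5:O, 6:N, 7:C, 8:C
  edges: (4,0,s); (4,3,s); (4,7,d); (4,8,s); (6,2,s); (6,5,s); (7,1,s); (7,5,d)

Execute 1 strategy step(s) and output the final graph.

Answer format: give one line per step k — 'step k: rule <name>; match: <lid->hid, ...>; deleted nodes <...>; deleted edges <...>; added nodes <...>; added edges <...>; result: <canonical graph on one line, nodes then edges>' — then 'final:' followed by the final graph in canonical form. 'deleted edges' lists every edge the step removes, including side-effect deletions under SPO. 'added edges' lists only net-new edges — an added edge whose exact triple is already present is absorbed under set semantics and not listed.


step 1: rule r2; match: 0->4, 1->0, 2->7; deleted nodes 0; deleted edges (4,0,s); added nodes (none); added edges (4,7,s); result: nodes: 1:O, 2:N, 3:O, 4:C, 5:O, 6:N, 7:C, 8:C edges: (4,3,s); (4,7,d); (4,7,s); (4,8,s); (6,2,s); (6,5,s); (7,1,s); (7,5,d)
final:
nodes: 1:O, 2:N, 3:O, 4:C, 5:O, 6:N, 7:C, 8:C
edges: (4,3,s); (4,7,d); (4,7,s); (4,8,s); (6,2,s); (6,5,s); (7,1,s); (7,5,d)


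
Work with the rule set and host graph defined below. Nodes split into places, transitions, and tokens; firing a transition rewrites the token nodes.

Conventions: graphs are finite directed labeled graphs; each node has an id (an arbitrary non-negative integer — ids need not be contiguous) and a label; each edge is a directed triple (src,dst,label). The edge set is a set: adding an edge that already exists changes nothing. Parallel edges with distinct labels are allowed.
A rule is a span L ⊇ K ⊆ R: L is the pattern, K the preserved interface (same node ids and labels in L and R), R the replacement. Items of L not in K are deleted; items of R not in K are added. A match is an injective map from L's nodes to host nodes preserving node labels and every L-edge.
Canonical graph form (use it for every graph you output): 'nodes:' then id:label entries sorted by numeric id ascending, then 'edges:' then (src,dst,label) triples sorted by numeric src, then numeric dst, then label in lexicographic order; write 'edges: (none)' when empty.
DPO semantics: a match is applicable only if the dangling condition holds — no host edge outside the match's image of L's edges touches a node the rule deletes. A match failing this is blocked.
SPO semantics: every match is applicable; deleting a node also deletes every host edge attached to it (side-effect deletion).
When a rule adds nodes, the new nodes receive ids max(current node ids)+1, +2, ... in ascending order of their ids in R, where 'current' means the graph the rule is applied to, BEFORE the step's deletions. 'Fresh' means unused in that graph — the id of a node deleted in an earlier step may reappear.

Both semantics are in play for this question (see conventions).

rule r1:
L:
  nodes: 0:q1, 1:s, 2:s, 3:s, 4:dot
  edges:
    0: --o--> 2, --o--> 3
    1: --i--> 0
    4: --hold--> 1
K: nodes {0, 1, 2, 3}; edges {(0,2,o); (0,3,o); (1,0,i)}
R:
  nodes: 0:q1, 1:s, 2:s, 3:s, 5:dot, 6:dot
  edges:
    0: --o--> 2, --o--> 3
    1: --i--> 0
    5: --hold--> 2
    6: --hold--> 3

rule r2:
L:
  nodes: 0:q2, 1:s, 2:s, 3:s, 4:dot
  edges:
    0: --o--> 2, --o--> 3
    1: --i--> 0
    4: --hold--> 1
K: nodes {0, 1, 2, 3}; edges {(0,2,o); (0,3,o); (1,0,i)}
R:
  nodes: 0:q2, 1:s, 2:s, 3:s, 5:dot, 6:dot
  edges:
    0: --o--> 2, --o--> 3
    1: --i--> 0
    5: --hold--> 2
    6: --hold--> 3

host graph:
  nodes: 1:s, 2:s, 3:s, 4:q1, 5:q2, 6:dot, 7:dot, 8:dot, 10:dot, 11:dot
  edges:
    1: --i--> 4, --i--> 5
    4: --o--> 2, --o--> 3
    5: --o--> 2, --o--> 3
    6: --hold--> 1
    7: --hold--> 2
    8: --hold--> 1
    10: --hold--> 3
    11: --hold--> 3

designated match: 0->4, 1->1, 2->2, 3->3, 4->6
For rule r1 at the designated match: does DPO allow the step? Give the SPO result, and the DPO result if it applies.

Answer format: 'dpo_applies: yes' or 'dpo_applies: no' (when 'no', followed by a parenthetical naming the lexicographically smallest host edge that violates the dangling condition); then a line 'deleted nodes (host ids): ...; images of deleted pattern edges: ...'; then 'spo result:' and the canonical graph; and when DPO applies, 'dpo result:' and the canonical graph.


dpo_applies: yes
deleted nodes (host ids): 6; images of deleted pattern edges: (6,1,hold)
spo result:
nodes: 1:s, 2:s, 3:s, 4:q1, 5:q2, 7:dot, 8:dot, 10:dot, 11:dot, 12:dot, 13:dot
edges: (1,4,i); (1,5,i); (4,2,o); (4,3,o); (5,2,o); (5,3,o); (7,2,hold); (8,1,hold); (10,3,hold); (11,3,hold); (12,2,hold); (13,3,hold)
dpo result:
nodes: 1:s, 2:s, 3:s, 4:q1, 5:q2, 7:dot, 8:dot, 10:dot, 11:dot, 12:dot, 13:dot
edges: (1,4,i); (1,5,i); (4,2,o); (4,3,o); (5,2,o); (5,3,o); (7,2,hold); (8,1,hold); (10,3,hold); (11,3,hold); (12,2,hold); (13,3,hold)


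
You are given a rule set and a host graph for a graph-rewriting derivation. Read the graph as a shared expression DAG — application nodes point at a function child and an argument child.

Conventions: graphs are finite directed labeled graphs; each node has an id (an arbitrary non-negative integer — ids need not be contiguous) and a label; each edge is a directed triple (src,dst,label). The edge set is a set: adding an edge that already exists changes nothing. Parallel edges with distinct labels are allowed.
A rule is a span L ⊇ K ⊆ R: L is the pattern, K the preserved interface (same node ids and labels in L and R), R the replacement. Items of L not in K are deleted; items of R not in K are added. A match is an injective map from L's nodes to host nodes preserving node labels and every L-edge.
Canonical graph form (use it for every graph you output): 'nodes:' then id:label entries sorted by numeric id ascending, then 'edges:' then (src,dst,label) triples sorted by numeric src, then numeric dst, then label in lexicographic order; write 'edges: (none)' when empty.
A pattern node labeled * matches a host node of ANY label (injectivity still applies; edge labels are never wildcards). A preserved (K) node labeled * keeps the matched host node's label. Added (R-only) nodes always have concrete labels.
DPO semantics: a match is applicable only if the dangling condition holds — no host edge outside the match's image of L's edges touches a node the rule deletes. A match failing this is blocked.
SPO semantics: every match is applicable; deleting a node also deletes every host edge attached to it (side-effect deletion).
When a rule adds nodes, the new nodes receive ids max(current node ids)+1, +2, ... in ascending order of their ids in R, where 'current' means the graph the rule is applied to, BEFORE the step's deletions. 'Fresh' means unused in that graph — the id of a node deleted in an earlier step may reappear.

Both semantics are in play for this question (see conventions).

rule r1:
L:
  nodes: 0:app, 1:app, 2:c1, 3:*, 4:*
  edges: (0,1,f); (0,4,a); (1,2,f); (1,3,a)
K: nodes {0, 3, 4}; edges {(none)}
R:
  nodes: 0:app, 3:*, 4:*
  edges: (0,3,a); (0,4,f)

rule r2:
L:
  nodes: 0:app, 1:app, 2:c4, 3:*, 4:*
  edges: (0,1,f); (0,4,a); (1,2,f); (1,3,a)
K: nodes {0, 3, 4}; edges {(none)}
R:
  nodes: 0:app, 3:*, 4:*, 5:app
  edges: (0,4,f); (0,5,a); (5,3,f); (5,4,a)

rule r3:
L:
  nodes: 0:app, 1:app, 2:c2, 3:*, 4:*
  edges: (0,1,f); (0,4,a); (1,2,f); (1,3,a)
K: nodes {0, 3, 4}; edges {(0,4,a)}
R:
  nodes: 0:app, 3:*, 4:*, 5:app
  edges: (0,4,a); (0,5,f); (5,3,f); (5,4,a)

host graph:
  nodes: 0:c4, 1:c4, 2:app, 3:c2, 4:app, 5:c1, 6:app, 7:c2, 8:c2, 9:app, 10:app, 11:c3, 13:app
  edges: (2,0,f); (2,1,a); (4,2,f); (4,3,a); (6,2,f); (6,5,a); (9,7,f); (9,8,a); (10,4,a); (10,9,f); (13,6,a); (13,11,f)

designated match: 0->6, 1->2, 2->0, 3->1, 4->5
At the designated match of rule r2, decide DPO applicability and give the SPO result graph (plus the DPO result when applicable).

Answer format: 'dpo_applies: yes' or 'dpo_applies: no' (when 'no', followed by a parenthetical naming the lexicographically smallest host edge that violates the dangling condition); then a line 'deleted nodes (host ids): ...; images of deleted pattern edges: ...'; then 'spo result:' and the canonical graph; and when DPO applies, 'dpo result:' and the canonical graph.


dpo_applies: no
(the rule deletes node 2, which keeps host edge (4,2,f) outside the match image — the dangling condition fails, DPO blocks; SPO proceeds and side-deletes such edges)
deleted nodes (host ids): 0, 2; images of deleted pattern edges: (2,0,f); (2,1,a); (6,2,f); (6,5,a)
spo result:
nodes: 1:c4, 3:c2, 4:app, 5:c1, 6:app, 7:c2, 8:c2, 9:app, 10:app, 11:c3, 13:app, 14:app
edges: (4,3,a); (6,5,f); (6,14,a); (9,7,f); (9,8,a); (10,4,a); (10,9,f); (13,6,a); (13,11,f); (14,1,f); (14,5,a)


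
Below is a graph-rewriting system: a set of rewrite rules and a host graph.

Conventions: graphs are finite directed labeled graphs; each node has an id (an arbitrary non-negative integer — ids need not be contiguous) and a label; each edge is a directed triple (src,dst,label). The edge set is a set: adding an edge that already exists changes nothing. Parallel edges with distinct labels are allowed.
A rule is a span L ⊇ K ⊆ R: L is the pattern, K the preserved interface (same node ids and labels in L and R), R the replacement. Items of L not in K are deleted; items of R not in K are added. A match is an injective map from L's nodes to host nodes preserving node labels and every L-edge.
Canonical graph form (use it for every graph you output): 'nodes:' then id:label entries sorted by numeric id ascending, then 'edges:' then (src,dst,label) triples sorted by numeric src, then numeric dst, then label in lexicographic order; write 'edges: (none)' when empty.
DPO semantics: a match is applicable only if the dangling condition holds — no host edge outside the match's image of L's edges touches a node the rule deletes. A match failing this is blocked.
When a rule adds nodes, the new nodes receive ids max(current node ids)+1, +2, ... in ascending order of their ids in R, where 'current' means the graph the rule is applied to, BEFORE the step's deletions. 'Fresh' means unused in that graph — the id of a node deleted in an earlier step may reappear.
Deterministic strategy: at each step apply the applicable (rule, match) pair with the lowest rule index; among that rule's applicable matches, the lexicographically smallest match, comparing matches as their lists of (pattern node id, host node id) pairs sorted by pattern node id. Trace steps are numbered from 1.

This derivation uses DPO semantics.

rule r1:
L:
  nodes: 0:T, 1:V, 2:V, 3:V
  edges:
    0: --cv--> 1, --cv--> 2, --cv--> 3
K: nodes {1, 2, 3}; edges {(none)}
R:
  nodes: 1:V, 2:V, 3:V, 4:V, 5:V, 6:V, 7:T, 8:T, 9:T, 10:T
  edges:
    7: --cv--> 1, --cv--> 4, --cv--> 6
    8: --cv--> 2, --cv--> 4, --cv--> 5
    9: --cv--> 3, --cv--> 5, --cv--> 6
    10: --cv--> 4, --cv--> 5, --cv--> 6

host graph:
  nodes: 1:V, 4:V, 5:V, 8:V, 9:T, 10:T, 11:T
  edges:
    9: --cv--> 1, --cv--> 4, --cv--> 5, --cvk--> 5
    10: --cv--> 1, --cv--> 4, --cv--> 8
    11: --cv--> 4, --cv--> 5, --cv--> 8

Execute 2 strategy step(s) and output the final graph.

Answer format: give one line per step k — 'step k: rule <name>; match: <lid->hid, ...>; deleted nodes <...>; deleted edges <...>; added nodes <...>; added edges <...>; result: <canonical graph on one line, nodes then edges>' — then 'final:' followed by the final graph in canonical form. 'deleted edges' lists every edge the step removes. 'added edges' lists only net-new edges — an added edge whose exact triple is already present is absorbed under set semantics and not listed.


step 1: rule r1; match: 0->10, 1->1, 2->4, 3->8; deleted nodes 10; deleted edges (10,1,cv); (10,4,cv); (10,8,cv); added nodes 12, 13, 14, 15, 16, 17, 18; added edges (15,1,cv); (15,12,cv); (15,14,cv); (16,4,cv); (16,12,cv); (16,13,cv); (17,8,cv); (17,13,cv); (17,14,cv); (18,12,cv); (18,13,cv); (18,14,cv); result: nodes: 1:V, 4:V, 5:V, 8:V, 9:T, 11:T, 12:V, 13:V, 14:V, 15:T, 16:T, 17:T, 18:T edges: (9,1,cv); (9,4,cv); (9,5,cv); (9,5,cvk); (11,4,cv); (11,5,cv); (11,8,cv); (15,1,cv); (15,12,cv); (15,14,cv); (16,4,cv); (16,12,cv); (16,13,cv); (17,8,cv); (17,13,cv); (17,14,cv); (18,12,cv); (18,13,cv); (18,14,cv)
step 2: rule r1; match: 0->11, 1->4, 2->5, 3->8; deleted nodes 11; deleted edges (11,4,cv); (11,5,cv); (11,8,cv); added nodes 19, 20, 21, 22, 23, 24, 25; added edges (22,4,cv); (22,19,cv); (22,21,cv); (23,5,cv); (23,19,cv); (23,20,cv); (24,8,cv); (24,20,cv); (24,21,cv); (25,19,cv); (25,20,cv); (25,21,cv); result: nodes: 1:V, 4:V, 5:V, 8:V, 9:T, 12:V, 13:V, 14:V, 15:T, 16:T, 17:T, 18:T, 19:V, 20:V, 21:V, 22:T, 23:T, 24:T, 25:T edges: (9,1,cv); (9,4,cv); (9,5,cv); (9,5,cvk); (15,1,cv); (15,12,cv); (15,14,cv); (16,4,cv); (16,12,cv); (16,13,cv); (17,8,cv); (17,13,cv); (17,14,cv); (18,12,cv); (18,13,cv); (18,14,cv); (22,4,cv); (22,19,cv); (22,21,cv); (23,5,cv); (23,19,cv); (23,20,cv); (24,8,cv); (24,20,cv); (24,21,cv); (25,19,cv); (25,20,cv); (25,21,cv)
final:
nodes: 1:V, 4:V, 5:V, 8:V, 9:T, 12:V, 13:V, 14:V, 15:T, 16:T, 17:T, 18:T, 19:V, 20:V, 21:V, 22:T, 23:T, 24:T, 25:T
edges: (9,1,cv); (9,4,cv); (9,5,cv); (9,5,cvk); (15,1,cv); (15,12,cv); (15,14,cv); (16,4,cv); (16,12,cv); (16,13,cv); (17,8,cv); (17,13,cv); (17,14,cv); (18,12,cv); (18,13,cv); (18,14,cv); (22,4,cv); (22,19,cv); (22,21,cv); (23,5,cv); (23,19,cv); (23,20,cv); (24,8,cv); (24,20,cv); (24,21,cv); (25,19,cv); (25,20,cv); (25,21,cv)


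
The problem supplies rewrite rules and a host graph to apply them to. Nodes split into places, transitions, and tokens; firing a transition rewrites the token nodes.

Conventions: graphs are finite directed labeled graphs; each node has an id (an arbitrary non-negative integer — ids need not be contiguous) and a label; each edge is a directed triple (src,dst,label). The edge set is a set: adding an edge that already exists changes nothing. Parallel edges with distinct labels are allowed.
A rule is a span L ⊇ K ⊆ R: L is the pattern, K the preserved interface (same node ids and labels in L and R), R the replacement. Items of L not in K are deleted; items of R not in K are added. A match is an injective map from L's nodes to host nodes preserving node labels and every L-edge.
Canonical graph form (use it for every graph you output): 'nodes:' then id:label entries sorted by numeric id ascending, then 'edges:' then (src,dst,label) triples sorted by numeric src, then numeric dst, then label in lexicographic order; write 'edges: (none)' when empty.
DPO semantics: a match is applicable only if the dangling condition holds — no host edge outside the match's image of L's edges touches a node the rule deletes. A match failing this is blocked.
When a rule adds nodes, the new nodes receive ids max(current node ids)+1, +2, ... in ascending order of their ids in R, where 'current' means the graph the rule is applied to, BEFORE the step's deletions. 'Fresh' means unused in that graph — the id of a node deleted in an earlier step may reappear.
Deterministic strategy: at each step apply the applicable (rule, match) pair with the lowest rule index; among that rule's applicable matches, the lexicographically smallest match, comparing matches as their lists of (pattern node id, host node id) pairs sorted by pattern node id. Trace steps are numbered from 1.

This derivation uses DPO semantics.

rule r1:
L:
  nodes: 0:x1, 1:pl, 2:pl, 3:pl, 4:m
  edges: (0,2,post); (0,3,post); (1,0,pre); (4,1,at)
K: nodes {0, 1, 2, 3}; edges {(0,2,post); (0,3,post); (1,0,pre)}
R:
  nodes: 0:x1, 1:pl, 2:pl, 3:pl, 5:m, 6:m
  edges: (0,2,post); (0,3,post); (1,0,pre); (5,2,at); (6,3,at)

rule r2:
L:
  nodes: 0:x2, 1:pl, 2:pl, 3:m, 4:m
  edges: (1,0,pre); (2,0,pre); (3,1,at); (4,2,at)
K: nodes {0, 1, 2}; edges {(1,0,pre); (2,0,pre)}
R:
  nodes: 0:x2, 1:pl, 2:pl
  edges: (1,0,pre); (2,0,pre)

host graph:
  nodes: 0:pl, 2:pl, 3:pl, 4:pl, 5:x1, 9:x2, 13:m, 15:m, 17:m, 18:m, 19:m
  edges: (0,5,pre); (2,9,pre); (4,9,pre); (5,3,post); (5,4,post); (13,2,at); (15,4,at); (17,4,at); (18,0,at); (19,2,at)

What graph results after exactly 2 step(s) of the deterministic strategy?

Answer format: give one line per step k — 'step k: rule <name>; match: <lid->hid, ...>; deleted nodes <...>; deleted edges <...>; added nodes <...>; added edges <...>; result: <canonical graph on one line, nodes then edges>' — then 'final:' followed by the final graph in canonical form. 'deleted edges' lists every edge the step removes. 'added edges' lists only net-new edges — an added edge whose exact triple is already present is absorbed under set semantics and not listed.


step 1: rule r1; match: 0->5, 1->0, 2->3, 3->4, 4->18; deleted nodes 18; deleted edges (18,0,at); added nodes 20, 21; added edges (20,3,at); (21,4,at); result: nodes: 0:pl, 2:pl, 3:pl, 4:pl, 5:x1, 9:x2, 13:m, 15:m, 17:m, 19:m, 20:m, 21:m edges: (0,5,pre); (2,9,pre); (4,9,pre); (5,3,post); (5,4,post); (13,2,at); (15,4,at); (17,4,at); (19,2,at); (20,3,at); (21,4,at)
step 2: rule r2; match: 0->9, 1->2, 2->4, 3->13, 4->15; deleted nodes 13, 15; deleted edges (13,2,at); (15,4,at); added nodes (none); added edges (none); result: nodes: 0:pl, 2:pl, 3:pl, 4:pl, 5:x1, 9:x2, 17:m, 19:m, 20:m, 21:m edges: (0,5,pre); (2,9,pre); (4,9,pre); (5,3,post); (5,4,post); (17,4,at); (19,2,at); (20,3,at); (21,4,at)
final:
nodes: 0:pl, 2:pl, 3:pl, 4:pl, 5:x1, 9:x2, 17:m, 19:m, 20:m, 21:m
edges: (0,5,pre); (2,9,pre); (4,9,pre); (5,3,post); (5,4,post); (17,4,at); (19,2,at); (20,3,at); (21,4,at)


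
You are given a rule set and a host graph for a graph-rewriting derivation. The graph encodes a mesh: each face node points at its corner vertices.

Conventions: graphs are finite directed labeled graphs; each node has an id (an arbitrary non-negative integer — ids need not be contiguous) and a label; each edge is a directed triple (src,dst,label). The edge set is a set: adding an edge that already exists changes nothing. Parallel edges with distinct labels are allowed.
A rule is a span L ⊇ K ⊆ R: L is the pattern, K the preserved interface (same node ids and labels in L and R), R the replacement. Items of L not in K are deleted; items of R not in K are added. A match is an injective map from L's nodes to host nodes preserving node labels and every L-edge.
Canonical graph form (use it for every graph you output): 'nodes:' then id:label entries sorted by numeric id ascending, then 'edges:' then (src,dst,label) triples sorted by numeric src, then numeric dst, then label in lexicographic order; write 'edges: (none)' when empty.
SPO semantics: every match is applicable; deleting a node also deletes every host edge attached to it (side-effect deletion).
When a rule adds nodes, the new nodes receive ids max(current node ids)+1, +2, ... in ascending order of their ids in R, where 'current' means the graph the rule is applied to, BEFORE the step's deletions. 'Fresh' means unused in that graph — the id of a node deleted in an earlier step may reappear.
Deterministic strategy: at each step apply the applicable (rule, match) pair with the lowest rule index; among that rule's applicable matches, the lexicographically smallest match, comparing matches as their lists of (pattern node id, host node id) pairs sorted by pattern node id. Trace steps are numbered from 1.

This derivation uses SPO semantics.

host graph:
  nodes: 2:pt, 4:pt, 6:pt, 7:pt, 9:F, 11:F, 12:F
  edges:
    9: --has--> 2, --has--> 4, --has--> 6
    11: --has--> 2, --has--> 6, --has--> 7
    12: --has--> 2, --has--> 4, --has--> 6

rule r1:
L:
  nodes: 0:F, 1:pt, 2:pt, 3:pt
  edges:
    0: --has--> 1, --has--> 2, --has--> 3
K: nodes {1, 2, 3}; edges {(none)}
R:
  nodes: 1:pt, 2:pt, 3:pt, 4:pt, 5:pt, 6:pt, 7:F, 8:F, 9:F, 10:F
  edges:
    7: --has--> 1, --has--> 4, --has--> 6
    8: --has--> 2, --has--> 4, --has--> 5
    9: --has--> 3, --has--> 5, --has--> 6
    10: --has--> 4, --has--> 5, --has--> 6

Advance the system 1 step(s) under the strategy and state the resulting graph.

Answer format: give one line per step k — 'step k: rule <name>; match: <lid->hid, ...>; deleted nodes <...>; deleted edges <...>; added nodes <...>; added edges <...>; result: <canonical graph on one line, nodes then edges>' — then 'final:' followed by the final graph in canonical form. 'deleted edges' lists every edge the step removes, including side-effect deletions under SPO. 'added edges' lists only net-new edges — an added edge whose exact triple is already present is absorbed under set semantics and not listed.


step 1: rule r1; match: 0->9, 1->2, 2->4, 3->6; deleted nodes 9; deleted edges (9,2,has); (9,4,has); (9,6,has); added nodes 13, 14, 15, 16, 17, 18, 19; added edges (16,2,has); (16,13,has); (16,15,has); (17,4,has); (17,13,has); (17,14,has); (18,6,has); (18,14,has); (18,15,has); (19,13,has); (19,14,has); (19,15,has); result: nodes: 2:pt, 4:pt, 6:pt, 7:pt, 11:F, 12:F, 13:pt, 14:pt, 15:pt, 16:F, 17:F, 18:F, 19:F edges: (11,2,has); (11,6,has); (11,7,has); (12,2,has); (12,4,has); (12,6,has); (16,2,has); (16,13,has); (16,15,has); (17,4,has); (17,13,has); (17,14,has); (18,6,has); (18,14,has); (18,15,has); (19,13,has); (19,14,has); (19,15,has)
final:
nodes: 2:pt, 4:pt, 6:pt, 7:pt, 11:F, 12:F, 13:pt, 14:pt, 15:pt, 16:F, 17:F, 18:F, 19:F
edges: (11,2,has); (11,6,has); (11,7,has); (12,2,has); (12,4,has); (12,6,has); (16,2,has); (16,13,has); (16,15,has); (17,4,has); (17,13,has); (17,14,has); (18,6,has); (18,14,has); (18,15,has); (19,13,has); (19,14,has); (19,15,has)


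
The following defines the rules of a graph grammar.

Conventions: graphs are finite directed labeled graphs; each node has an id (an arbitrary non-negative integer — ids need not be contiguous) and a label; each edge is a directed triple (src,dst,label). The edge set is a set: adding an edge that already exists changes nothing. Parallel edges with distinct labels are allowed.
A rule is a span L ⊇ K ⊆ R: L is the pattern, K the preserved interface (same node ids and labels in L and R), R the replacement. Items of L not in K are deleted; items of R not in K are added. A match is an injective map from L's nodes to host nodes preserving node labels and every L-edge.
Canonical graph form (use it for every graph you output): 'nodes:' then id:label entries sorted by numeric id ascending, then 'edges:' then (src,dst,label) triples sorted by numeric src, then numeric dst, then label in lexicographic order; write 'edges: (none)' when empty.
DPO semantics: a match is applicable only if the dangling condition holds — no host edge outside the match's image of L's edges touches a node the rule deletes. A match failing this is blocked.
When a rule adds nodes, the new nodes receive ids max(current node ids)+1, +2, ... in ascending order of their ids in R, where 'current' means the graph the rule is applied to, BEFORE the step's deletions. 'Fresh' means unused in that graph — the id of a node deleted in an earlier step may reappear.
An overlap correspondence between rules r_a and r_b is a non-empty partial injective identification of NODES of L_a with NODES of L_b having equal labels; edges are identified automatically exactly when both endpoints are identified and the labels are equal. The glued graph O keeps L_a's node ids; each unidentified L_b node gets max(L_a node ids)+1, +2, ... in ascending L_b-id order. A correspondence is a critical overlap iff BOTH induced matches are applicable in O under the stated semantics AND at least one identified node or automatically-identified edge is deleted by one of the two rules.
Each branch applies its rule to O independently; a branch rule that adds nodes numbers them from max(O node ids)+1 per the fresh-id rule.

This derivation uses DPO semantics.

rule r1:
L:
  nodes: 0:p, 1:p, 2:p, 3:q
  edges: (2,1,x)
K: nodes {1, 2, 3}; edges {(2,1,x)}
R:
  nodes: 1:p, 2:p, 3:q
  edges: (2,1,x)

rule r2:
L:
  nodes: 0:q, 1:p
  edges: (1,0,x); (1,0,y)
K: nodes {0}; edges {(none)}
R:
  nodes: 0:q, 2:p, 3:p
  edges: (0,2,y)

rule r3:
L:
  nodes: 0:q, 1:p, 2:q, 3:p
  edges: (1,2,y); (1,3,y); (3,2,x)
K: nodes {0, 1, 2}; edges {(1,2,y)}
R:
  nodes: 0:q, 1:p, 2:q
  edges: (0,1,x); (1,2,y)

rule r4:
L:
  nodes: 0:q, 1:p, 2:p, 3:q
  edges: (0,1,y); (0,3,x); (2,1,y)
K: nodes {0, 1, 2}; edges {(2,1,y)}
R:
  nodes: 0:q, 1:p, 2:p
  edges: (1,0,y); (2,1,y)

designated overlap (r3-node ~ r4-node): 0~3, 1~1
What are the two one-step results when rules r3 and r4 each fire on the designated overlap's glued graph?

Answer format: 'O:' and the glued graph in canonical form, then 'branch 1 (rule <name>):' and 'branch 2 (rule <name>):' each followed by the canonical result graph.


O:
nodes: 0:q, 1:p, 2:q, 3:p, 4:q, 5:p
edges: (1,2,y); (1,3,y); (3,2,x); (4,0,x); (4,1,y); (5,1,y)
branch 1 (rule r3):
nodes: 0:q, 1:p, 2:q, 4:q, 5:p
edges: (0,1,x); (1,2,y); (4,0,x); (4,1,y); (5,1,y)
branch 2 (rule r4):
nodes: 1:p, 2:q, 3:p, 4:q, 5:p
edges: (1,2,y); (1,3,y); (1,4,y); (3,2,x); (5,1,y)


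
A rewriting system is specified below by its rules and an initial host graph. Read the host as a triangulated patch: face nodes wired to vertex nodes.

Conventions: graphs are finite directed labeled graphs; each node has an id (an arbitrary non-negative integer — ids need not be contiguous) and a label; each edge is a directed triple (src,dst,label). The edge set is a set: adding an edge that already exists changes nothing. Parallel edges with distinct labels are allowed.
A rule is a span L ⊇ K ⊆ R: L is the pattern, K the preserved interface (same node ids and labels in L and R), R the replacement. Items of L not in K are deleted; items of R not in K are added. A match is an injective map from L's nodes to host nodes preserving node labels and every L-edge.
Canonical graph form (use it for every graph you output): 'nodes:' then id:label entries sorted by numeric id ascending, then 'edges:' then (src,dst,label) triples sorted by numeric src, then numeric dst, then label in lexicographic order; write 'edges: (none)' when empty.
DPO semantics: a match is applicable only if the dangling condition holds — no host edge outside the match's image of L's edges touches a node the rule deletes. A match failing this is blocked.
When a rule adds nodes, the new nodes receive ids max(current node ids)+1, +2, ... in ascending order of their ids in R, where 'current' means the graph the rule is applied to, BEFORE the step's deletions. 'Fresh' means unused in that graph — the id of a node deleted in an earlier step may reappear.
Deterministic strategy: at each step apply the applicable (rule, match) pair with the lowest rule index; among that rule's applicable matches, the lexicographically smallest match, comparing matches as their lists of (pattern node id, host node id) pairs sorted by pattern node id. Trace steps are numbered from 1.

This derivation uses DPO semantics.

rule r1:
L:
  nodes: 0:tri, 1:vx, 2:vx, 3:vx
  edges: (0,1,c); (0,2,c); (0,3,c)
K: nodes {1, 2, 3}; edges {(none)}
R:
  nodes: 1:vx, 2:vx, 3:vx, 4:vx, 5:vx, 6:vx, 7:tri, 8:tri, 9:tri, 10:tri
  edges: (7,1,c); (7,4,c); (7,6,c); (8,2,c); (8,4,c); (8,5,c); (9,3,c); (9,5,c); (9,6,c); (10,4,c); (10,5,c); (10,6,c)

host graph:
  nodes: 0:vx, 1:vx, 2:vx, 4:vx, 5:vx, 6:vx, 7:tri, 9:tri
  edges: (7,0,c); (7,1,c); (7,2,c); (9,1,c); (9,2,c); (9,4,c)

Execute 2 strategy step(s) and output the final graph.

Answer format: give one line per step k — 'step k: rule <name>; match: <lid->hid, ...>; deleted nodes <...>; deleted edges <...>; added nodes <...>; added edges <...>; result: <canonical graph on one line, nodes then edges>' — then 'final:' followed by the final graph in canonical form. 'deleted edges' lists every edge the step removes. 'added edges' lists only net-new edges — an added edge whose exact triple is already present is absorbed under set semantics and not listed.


step 1: rule r1; match: 0->7, 1->0, 2->1, 3->2; deleted nodes 7; deleted edges (7,0,c); (7,1,c); (7,2,c); added nodes 10, 11, 12, 13, 14, 15, 16; added edges (13,0,c); (13,10,c); (13,12,c); (14,1,c); (14,10,c); (14,11,c); (15,2,c); (15,11,c); (15,12,c); (16,10,c); (16,11,c); (16,12,c); result: nodes: 0:vx, 1:vx, 2:vx, 4:vx, 5:vx, 6:vx, 9:tri, 10:vx, 11:vx, 12:vx, 13:tri, 14:tri, 15:tri, 16:tri edges: (9,1,c); (9,2,c); (9,4,c); (13,0,c); (13,10,c); (13,12,c); (14,1,c); (14,10,c); (14,11,c); (15,2,c); (15,11,c); (15,12,c); (16,10,c); (16,11,c); (16,12,c)
step 2: rule r1; match: 0->9, 1->1, 2->2, 3->4; deleted nodes 9; deleted edges (9,1,c); (9,2,c); (9,4,c); added nodes 17, 18, 19, 20, 21, 22, 23; added edges (20,1,c); (20,17,c); (20,19,c); (21,2,c); (21,17,c); (21,18,c); (22,4,c); (22,18,c); (22,19,c); (23,17,c); (23,18,c); (23,19,c); result: nodes: 0:vx, 1:vx, 2:vx, 4:vx, 5:vx, 6:vx, 10:vx, 11:vx, 12:vx, 13:tri, 14:tri, 15:tri, 16:tri, 17:vx, 18:vx, 19:vx, 20:tri, 21:tri, 22:tri, 23:tri edges: (13,0,c); (13,10,c); (13,12,c); (14,1,c); (14,10,c); (14,11,c); (15,2,c); (15,11,c); (15,12,c); (16,10,c); (16,11,c); (16,12,c); (20,1,c); (20,17,c); (20,19,c); (21,2,c); (21,17,c); (21,18,c); (22,4,c); (22,18,c); (22,19,c); (23,17,c); (23,18,c); (23,19,c)
final:
nodes: 0:vx, 1:vx, 2:vx, 4:vx, 5:vx, 6:vx, 10:vx, 11:vx, 12:vx, 13:tri, 14:tri, 15:tri, 16:tri, 17:vx, 18:vx, 19:vx, 20:tri, 21:tri, 22:tri, 23:tri
edges: (13,0,c); (13,10,c); (13,12,c); (14,1,c); (14,10,c); (14,11,c); (15,2,c); (15,11,c); (15,12,c); (16,10,c); (16,11,c); (16,12,c); (20,1,c); (20,17,c); (20,19,c); (21,2,c); (21,17,c); (21,18,c); (22,4,c); (22,18,c); (22,19,c); (23,17,c); (23,18,c); (23,19,c)


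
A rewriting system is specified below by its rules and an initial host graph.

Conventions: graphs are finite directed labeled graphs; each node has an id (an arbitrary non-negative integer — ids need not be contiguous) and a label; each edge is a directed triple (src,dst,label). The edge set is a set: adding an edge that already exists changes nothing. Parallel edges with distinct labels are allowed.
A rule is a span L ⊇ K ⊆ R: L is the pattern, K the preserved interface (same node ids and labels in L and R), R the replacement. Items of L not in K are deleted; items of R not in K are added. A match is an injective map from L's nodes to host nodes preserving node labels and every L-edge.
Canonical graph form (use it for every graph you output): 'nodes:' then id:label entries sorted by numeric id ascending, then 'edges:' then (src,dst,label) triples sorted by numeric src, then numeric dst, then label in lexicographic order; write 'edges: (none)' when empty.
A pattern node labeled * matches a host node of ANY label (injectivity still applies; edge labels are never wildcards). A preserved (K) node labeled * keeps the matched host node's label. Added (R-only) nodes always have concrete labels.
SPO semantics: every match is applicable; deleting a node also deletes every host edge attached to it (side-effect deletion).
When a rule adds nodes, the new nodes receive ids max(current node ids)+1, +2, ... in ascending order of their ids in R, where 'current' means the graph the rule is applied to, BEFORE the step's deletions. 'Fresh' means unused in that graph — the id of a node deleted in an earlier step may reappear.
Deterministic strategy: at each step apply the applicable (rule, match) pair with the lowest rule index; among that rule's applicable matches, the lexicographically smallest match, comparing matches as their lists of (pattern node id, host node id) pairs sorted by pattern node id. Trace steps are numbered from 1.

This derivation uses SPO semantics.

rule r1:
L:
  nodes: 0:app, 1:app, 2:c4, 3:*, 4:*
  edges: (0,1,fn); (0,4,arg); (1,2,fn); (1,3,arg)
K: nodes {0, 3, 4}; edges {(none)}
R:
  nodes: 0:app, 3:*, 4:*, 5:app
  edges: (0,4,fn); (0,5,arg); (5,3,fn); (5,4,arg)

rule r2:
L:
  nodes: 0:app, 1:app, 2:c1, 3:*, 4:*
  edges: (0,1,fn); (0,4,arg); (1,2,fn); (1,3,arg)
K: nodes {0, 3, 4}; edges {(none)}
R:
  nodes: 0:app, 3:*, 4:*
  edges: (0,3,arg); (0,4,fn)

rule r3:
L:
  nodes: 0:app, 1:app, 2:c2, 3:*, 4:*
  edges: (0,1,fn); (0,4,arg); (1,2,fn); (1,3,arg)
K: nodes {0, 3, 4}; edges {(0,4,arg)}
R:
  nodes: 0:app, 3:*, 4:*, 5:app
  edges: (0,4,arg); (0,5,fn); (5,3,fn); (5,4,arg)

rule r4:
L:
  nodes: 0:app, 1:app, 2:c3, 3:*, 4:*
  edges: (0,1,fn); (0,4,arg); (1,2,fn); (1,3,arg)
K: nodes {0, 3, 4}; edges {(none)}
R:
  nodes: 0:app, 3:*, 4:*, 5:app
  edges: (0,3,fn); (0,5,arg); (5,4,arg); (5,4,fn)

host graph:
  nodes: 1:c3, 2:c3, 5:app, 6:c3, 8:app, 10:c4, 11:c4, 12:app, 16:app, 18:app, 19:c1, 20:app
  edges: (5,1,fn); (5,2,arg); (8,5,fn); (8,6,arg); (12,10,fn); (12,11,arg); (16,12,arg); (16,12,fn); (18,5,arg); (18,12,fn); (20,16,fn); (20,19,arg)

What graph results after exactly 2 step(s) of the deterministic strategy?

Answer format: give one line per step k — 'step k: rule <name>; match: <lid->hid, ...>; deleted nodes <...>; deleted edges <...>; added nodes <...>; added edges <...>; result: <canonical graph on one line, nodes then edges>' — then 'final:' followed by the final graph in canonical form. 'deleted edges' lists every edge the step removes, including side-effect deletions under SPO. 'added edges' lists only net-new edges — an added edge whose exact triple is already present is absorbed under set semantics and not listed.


step 1: rule r1; match: 0->18, 1->12, 2->10, 3->11, 4->5; deleted nodes 10, 12; deleted edges (12,10,fn); (12,11,arg); (16,12,arg); (16,12,fn); (18,5,arg); (18,12,fn); added nodes 21; added edges (18,5,fn); (18,21,arg); (21,5,arg); (21,11,fn); result: nodes: 1:c3, 2:c3, 5:app, 6:c3, 8:app, 11:c4, 16:app, 18:app, 19:c1, 20:app, 21:app edges: (5,1,fn); (5,2,arg); (8,5,fn); (8,6,arg); (18,5,fn); (18,21,arg); (20,16,fn); (20,19,arg); (21,5,arg); (21,11,fn)
step 2: rule r4; match: 0->8, 1->5, 2->1, 3->2, 4->6; deleted nodes 1, 5; deleted edges (5,1,fn); (5,2,arg); (8,5,fn); (8,6,arg); (18,5,fn); (21,5,arg); added nodes 22; added edges (8,2,fn); (8,22,arg); (22,6,arg); (22,6,fn); result: nodes: 2:c3, 6:c3, 8:app, 11:c4, 16:app, 18:app, 19:c1, 20:app, 21:app, 22:app edges: (8,2,fn); (8,22,arg); (18,21,arg); (20,16,fn); (20,19,arg); (21,11,fn); (22,6,arg); (22,6,fn)
final:
nodes: 2:c3, 6:c3, 8:app, 11:c4, 16:app, 18:app, 19:c1, 20:app, 21:app, 22:app
edges: (8,2,fn); (8,22,arg); (18,21,arg); (20,16,fn); (20,19,arg); (21,11,fn); (22,6,arg); (22,6,fn)


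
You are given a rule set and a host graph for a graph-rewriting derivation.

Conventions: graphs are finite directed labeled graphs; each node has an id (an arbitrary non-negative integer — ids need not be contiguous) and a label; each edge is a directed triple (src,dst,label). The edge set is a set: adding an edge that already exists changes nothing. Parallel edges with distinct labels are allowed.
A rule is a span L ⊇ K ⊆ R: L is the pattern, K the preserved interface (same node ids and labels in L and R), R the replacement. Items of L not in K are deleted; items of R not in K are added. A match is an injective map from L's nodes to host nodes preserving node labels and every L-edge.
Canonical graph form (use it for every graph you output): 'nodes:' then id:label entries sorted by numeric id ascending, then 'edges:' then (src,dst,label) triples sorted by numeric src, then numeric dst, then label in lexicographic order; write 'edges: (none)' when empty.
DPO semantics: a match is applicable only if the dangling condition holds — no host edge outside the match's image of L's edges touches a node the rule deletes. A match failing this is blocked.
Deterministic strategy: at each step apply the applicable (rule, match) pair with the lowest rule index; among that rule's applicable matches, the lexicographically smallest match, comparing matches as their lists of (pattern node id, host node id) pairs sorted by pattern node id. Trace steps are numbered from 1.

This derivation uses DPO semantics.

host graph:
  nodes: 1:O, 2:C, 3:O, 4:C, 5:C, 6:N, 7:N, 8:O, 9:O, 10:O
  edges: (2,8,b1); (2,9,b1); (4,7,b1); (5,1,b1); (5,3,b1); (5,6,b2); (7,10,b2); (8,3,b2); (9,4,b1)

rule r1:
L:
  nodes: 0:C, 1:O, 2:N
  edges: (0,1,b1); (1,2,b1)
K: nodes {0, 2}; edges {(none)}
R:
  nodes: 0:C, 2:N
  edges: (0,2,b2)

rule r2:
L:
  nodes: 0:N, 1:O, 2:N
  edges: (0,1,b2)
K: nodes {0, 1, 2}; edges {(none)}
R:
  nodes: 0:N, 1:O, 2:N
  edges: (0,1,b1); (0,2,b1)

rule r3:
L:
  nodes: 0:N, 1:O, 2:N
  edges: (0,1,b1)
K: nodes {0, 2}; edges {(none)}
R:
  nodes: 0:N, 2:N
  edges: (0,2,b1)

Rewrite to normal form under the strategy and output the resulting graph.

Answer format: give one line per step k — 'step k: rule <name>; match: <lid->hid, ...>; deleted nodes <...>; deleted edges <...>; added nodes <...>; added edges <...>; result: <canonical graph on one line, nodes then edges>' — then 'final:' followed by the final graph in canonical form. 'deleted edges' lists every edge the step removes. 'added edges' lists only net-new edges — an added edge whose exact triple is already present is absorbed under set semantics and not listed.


step 1: rule r2; match: 0->7, 1->10, 2->6; deleted nodes (none); deleted edges (7,10,b2); added nodes (none); added edges (7,6,b1); (7,10,b1); result: nodes: 1:O, 2:C, 3:O, 4:C, 5:C, 6:N, 7:N, 8:O, 9:O, 10:O edges: (2,8,b1); (2,9,b1); (4,7,b1); (5,1,b1); (5,3,b1); (5,6,b2); (7,6,b1); (7,10,b1); (8,3,b2); (9,4,b1)
step 2: rule r3; match: 0->7, 1->10, 2->6; deleted nodes 10; deleted edges (7,10,b1); added nodes (none); added edges (none); result: nodes: 1:O, 2:C, 3:O, 4:C, 5:C, 6:N, 7:N, 8:O, 9:O edges: (2,8,b1); (2,9,b1); (4,7,b1); (5,1,b1); (5,3,b1); (5,6,b2); (7,6,b1); (8,3,b2); (9,4,b1)
final:
nodes: 1:O, 2:C, 3:O, 4:C, 5:C, 6:N, 7:N, 8:O, 9:O
edges: (2,8,b1); (2,9,b1); (4,7,b1); (5,1,b1); (5,3,b1); (5,6,b2); (7,6,b1); (8,3,b2); (9,4,b1)


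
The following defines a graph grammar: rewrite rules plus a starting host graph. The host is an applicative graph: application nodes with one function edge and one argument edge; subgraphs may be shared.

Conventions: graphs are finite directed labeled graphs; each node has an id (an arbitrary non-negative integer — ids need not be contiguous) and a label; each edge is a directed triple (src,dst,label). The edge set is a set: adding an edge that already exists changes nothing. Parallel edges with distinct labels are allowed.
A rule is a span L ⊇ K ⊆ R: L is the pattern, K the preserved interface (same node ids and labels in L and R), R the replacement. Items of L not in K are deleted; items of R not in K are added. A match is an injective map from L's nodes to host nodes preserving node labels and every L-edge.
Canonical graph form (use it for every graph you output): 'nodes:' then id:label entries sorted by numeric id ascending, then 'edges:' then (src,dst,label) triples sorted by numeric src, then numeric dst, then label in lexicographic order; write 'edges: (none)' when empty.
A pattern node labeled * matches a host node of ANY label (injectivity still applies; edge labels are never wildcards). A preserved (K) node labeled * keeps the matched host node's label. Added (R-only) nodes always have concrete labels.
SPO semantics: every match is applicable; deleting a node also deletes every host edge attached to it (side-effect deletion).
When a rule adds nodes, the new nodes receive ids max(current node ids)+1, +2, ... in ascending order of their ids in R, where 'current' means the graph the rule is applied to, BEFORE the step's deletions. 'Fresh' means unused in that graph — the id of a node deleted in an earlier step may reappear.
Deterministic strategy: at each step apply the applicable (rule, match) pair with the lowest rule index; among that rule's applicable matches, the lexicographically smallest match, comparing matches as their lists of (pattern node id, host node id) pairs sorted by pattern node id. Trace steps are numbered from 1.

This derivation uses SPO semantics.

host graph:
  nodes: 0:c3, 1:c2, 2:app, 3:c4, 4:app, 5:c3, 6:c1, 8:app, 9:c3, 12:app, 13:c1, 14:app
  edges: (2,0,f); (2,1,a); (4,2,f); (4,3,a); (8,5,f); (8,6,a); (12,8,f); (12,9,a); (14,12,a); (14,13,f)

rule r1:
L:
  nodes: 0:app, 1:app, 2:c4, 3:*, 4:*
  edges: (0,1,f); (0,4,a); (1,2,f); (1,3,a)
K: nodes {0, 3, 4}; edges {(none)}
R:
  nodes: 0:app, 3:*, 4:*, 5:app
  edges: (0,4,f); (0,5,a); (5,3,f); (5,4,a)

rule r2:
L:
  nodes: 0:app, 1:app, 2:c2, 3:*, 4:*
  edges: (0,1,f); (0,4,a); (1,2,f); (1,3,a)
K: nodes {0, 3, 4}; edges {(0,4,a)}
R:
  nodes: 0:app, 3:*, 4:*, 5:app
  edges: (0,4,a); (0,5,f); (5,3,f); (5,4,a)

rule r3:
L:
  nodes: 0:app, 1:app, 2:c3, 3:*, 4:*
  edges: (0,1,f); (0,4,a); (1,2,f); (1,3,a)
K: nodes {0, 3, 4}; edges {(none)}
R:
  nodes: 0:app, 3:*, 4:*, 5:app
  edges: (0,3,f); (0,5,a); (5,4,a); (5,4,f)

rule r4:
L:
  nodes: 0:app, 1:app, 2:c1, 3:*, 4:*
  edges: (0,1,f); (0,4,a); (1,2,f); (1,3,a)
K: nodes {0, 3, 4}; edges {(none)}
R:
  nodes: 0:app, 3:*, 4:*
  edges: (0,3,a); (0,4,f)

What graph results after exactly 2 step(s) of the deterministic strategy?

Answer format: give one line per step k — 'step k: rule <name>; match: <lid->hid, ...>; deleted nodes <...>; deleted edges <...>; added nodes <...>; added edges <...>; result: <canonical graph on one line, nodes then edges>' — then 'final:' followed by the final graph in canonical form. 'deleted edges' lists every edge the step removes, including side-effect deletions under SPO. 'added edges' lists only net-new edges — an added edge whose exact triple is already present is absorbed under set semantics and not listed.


step 1: rule r3; match: 0->4, 1->2, 2->0, 3->1, 4->3; deleted nodes 0, 2; deleted edges (2,0,f); (2,1,a); (4,2,f); (4,3,a); added nodes 15; added edges (4,1,f); (4,15,a); (15,3,a); (15,3,f); result: nodes: 1:c2, 3:c4, 4:app, 5:c3, 6:c1, 8:app, 9:c3, 12:app, 13:c1, 14:app, 15:app edges: (4,1,f); (4,15,a); (8,5,f); (8,6,a); (12,8,f); (12,9,a); (14,12,a); (14,13,f); (15,3,a); (15,3,f)
step 2: rule r3; match: 0->12, 1->8, 2->5, 3->6, 4->9; deleted nodes 5, 8; deleted edges (8,5,f); (8,6,a); (12,8,f); (12,9,a); added nodes 16; added edges (12,6,f); (12,16,a); (16,9,a); (16,9,f); result: nodes: 1:c2, 3:c4, 4:app, 6:c1, 9:c3, 12:app, 13:c1, 14:app, 15:app, 16:app edges: (4,1,f); (4,15,a); (12,6,f); (12,16,a); (14,12,a); (14,13,f); (15,3,a); (15,3,f); (16,9,a); (16,9,f)
final:
nodes: 1:c2, 3:c4, 4:app, 6:c1, 9:c3, 12:app, 13:c1, 14:app, 15:app, 16:app
edges: (4,1,f); (4,15,a); (12,6,f); (12,16,a); (14,12,a); (14,13,f); (15,3,a); (15,3,f); (16,9,a); (16,9,f)
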